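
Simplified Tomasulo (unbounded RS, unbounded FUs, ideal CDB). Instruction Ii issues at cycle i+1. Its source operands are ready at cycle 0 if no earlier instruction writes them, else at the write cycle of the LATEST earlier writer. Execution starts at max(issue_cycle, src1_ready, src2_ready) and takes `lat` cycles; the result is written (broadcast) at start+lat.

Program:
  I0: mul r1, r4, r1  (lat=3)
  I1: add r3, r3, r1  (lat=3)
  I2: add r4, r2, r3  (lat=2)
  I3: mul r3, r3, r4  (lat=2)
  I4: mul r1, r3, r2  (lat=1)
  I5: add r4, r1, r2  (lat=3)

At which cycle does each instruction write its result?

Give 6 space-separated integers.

I0 mul r1: issue@1 deps=(None,None) exec_start@1 write@4
I1 add r3: issue@2 deps=(None,0) exec_start@4 write@7
I2 add r4: issue@3 deps=(None,1) exec_start@7 write@9
I3 mul r3: issue@4 deps=(1,2) exec_start@9 write@11
I4 mul r1: issue@5 deps=(3,None) exec_start@11 write@12
I5 add r4: issue@6 deps=(4,None) exec_start@12 write@15

Answer: 4 7 9 11 12 15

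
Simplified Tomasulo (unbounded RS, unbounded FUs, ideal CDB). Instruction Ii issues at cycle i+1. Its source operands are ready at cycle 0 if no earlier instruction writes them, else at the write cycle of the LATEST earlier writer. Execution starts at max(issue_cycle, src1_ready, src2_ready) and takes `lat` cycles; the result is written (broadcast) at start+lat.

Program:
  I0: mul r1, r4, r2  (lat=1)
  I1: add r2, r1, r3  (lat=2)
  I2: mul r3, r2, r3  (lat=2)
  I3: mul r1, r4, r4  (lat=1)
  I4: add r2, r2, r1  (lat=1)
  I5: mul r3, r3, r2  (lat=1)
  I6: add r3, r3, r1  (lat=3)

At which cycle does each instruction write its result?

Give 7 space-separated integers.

I0 mul r1: issue@1 deps=(None,None) exec_start@1 write@2
I1 add r2: issue@2 deps=(0,None) exec_start@2 write@4
I2 mul r3: issue@3 deps=(1,None) exec_start@4 write@6
I3 mul r1: issue@4 deps=(None,None) exec_start@4 write@5
I4 add r2: issue@5 deps=(1,3) exec_start@5 write@6
I5 mul r3: issue@6 deps=(2,4) exec_start@6 write@7
I6 add r3: issue@7 deps=(5,3) exec_start@7 write@10

Answer: 2 4 6 5 6 7 10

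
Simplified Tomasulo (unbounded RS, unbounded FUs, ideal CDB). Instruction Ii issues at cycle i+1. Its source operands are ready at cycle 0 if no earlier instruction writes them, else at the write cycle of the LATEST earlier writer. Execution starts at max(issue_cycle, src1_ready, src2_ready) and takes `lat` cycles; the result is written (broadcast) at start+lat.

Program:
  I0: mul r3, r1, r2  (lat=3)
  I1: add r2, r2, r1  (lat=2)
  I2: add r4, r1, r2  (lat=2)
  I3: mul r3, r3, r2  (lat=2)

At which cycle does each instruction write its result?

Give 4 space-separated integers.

Answer: 4 4 6 6

Derivation:
I0 mul r3: issue@1 deps=(None,None) exec_start@1 write@4
I1 add r2: issue@2 deps=(None,None) exec_start@2 write@4
I2 add r4: issue@3 deps=(None,1) exec_start@4 write@6
I3 mul r3: issue@4 deps=(0,1) exec_start@4 write@6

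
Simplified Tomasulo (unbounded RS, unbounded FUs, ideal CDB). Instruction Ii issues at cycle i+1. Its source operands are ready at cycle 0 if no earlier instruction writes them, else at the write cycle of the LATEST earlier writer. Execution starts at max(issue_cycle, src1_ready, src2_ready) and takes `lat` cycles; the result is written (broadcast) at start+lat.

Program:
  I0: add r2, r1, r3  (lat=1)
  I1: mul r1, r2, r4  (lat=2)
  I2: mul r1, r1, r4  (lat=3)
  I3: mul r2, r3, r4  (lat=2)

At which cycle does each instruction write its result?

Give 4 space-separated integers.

Answer: 2 4 7 6

Derivation:
I0 add r2: issue@1 deps=(None,None) exec_start@1 write@2
I1 mul r1: issue@2 deps=(0,None) exec_start@2 write@4
I2 mul r1: issue@3 deps=(1,None) exec_start@4 write@7
I3 mul r2: issue@4 deps=(None,None) exec_start@4 write@6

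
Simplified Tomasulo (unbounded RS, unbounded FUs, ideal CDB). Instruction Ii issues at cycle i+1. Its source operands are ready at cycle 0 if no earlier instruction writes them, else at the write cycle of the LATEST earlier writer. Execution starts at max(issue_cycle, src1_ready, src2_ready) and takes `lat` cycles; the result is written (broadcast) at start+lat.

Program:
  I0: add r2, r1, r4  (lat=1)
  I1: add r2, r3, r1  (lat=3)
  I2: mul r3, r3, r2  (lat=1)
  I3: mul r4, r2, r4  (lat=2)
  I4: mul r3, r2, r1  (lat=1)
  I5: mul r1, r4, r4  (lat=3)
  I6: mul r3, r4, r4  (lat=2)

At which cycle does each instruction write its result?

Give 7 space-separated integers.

I0 add r2: issue@1 deps=(None,None) exec_start@1 write@2
I1 add r2: issue@2 deps=(None,None) exec_start@2 write@5
I2 mul r3: issue@3 deps=(None,1) exec_start@5 write@6
I3 mul r4: issue@4 deps=(1,None) exec_start@5 write@7
I4 mul r3: issue@5 deps=(1,None) exec_start@5 write@6
I5 mul r1: issue@6 deps=(3,3) exec_start@7 write@10
I6 mul r3: issue@7 deps=(3,3) exec_start@7 write@9

Answer: 2 5 6 7 6 10 9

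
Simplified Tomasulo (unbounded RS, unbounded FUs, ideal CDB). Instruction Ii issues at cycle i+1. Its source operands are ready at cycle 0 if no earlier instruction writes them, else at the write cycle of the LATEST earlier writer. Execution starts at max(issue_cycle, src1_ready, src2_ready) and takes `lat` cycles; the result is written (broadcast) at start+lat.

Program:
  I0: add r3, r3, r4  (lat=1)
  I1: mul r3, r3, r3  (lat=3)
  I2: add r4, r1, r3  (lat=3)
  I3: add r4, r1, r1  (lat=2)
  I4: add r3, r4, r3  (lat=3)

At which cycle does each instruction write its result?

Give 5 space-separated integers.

I0 add r3: issue@1 deps=(None,None) exec_start@1 write@2
I1 mul r3: issue@2 deps=(0,0) exec_start@2 write@5
I2 add r4: issue@3 deps=(None,1) exec_start@5 write@8
I3 add r4: issue@4 deps=(None,None) exec_start@4 write@6
I4 add r3: issue@5 deps=(3,1) exec_start@6 write@9

Answer: 2 5 8 6 9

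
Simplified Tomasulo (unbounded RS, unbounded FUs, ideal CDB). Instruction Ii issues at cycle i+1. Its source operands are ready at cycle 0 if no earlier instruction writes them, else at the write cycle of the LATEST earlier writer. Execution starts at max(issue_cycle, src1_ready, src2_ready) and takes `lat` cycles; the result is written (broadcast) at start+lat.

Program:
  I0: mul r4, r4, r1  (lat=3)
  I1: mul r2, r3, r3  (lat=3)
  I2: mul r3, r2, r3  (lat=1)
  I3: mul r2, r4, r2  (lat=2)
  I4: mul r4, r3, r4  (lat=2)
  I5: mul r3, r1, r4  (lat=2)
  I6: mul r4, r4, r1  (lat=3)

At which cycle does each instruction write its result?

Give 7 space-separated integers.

Answer: 4 5 6 7 8 10 11

Derivation:
I0 mul r4: issue@1 deps=(None,None) exec_start@1 write@4
I1 mul r2: issue@2 deps=(None,None) exec_start@2 write@5
I2 mul r3: issue@3 deps=(1,None) exec_start@5 write@6
I3 mul r2: issue@4 deps=(0,1) exec_start@5 write@7
I4 mul r4: issue@5 deps=(2,0) exec_start@6 write@8
I5 mul r3: issue@6 deps=(None,4) exec_start@8 write@10
I6 mul r4: issue@7 deps=(4,None) exec_start@8 write@11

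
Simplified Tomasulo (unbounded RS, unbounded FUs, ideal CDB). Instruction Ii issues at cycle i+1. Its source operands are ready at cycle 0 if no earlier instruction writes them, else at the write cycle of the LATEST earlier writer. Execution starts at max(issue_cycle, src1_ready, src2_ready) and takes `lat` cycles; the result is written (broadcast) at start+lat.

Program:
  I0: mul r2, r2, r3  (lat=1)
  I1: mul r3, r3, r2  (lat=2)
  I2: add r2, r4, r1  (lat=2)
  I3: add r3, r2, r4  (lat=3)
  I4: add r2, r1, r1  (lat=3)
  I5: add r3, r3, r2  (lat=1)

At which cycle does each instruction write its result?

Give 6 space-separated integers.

I0 mul r2: issue@1 deps=(None,None) exec_start@1 write@2
I1 mul r3: issue@2 deps=(None,0) exec_start@2 write@4
I2 add r2: issue@3 deps=(None,None) exec_start@3 write@5
I3 add r3: issue@4 deps=(2,None) exec_start@5 write@8
I4 add r2: issue@5 deps=(None,None) exec_start@5 write@8
I5 add r3: issue@6 deps=(3,4) exec_start@8 write@9

Answer: 2 4 5 8 8 9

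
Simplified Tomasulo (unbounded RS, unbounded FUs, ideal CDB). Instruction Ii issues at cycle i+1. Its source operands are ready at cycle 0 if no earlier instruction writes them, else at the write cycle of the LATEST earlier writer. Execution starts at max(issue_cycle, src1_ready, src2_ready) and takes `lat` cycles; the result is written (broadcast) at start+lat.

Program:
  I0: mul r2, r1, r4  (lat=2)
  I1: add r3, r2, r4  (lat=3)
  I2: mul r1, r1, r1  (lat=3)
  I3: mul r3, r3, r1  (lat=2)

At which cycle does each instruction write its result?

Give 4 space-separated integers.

Answer: 3 6 6 8

Derivation:
I0 mul r2: issue@1 deps=(None,None) exec_start@1 write@3
I1 add r3: issue@2 deps=(0,None) exec_start@3 write@6
I2 mul r1: issue@3 deps=(None,None) exec_start@3 write@6
I3 mul r3: issue@4 deps=(1,2) exec_start@6 write@8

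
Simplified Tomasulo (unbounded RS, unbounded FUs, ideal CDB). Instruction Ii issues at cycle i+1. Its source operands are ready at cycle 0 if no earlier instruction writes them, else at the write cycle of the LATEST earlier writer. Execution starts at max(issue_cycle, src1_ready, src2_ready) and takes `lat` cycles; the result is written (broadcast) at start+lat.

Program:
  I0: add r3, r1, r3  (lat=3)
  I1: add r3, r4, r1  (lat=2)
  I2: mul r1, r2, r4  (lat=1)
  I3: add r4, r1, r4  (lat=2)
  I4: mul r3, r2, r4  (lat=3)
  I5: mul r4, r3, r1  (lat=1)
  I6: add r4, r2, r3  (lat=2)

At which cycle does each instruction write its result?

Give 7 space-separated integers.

I0 add r3: issue@1 deps=(None,None) exec_start@1 write@4
I1 add r3: issue@2 deps=(None,None) exec_start@2 write@4
I2 mul r1: issue@3 deps=(None,None) exec_start@3 write@4
I3 add r4: issue@4 deps=(2,None) exec_start@4 write@6
I4 mul r3: issue@5 deps=(None,3) exec_start@6 write@9
I5 mul r4: issue@6 deps=(4,2) exec_start@9 write@10
I6 add r4: issue@7 deps=(None,4) exec_start@9 write@11

Answer: 4 4 4 6 9 10 11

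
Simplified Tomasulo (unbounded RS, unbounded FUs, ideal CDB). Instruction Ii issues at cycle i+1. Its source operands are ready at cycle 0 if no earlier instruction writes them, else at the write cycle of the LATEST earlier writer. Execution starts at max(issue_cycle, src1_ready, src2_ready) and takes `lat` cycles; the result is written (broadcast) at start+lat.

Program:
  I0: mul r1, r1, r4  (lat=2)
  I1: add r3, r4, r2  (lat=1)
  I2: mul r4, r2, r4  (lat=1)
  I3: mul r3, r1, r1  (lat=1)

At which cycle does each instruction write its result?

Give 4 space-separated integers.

I0 mul r1: issue@1 deps=(None,None) exec_start@1 write@3
I1 add r3: issue@2 deps=(None,None) exec_start@2 write@3
I2 mul r4: issue@3 deps=(None,None) exec_start@3 write@4
I3 mul r3: issue@4 deps=(0,0) exec_start@4 write@5

Answer: 3 3 4 5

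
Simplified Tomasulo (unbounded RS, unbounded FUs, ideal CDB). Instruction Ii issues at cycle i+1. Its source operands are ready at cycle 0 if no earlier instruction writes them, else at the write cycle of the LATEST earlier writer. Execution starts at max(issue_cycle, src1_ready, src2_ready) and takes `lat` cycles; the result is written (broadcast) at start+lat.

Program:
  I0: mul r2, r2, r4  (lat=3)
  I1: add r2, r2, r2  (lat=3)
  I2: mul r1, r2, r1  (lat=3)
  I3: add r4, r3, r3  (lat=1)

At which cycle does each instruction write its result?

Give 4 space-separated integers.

Answer: 4 7 10 5

Derivation:
I0 mul r2: issue@1 deps=(None,None) exec_start@1 write@4
I1 add r2: issue@2 deps=(0,0) exec_start@4 write@7
I2 mul r1: issue@3 deps=(1,None) exec_start@7 write@10
I3 add r4: issue@4 deps=(None,None) exec_start@4 write@5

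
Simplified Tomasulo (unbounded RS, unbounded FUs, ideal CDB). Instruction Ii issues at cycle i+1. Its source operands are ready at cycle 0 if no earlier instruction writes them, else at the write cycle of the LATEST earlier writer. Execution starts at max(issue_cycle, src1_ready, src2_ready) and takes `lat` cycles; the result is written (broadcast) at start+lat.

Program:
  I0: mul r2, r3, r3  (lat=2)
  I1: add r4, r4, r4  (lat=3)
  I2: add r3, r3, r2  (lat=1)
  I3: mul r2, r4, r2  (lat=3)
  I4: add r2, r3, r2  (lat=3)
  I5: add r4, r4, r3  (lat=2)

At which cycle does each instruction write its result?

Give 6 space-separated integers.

Answer: 3 5 4 8 11 8

Derivation:
I0 mul r2: issue@1 deps=(None,None) exec_start@1 write@3
I1 add r4: issue@2 deps=(None,None) exec_start@2 write@5
I2 add r3: issue@3 deps=(None,0) exec_start@3 write@4
I3 mul r2: issue@4 deps=(1,0) exec_start@5 write@8
I4 add r2: issue@5 deps=(2,3) exec_start@8 write@11
I5 add r4: issue@6 deps=(1,2) exec_start@6 write@8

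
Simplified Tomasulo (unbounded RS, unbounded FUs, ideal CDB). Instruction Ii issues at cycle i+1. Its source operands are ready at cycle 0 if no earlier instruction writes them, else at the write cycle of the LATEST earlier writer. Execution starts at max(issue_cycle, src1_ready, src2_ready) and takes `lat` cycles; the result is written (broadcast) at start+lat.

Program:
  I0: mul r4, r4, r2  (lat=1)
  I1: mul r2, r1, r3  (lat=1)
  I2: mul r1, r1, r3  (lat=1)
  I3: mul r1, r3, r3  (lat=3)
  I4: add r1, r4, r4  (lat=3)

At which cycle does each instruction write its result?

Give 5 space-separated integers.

I0 mul r4: issue@1 deps=(None,None) exec_start@1 write@2
I1 mul r2: issue@2 deps=(None,None) exec_start@2 write@3
I2 mul r1: issue@3 deps=(None,None) exec_start@3 write@4
I3 mul r1: issue@4 deps=(None,None) exec_start@4 write@7
I4 add r1: issue@5 deps=(0,0) exec_start@5 write@8

Answer: 2 3 4 7 8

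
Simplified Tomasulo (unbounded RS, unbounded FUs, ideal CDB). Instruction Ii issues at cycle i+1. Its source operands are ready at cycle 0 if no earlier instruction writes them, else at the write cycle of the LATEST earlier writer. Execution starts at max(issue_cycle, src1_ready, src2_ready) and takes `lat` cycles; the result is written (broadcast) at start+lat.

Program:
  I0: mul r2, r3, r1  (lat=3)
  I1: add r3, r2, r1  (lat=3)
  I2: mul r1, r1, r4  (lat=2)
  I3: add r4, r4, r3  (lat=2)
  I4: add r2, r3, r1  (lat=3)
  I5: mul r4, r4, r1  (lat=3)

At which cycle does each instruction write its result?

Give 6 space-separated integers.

Answer: 4 7 5 9 10 12

Derivation:
I0 mul r2: issue@1 deps=(None,None) exec_start@1 write@4
I1 add r3: issue@2 deps=(0,None) exec_start@4 write@7
I2 mul r1: issue@3 deps=(None,None) exec_start@3 write@5
I3 add r4: issue@4 deps=(None,1) exec_start@7 write@9
I4 add r2: issue@5 deps=(1,2) exec_start@7 write@10
I5 mul r4: issue@6 deps=(3,2) exec_start@9 write@12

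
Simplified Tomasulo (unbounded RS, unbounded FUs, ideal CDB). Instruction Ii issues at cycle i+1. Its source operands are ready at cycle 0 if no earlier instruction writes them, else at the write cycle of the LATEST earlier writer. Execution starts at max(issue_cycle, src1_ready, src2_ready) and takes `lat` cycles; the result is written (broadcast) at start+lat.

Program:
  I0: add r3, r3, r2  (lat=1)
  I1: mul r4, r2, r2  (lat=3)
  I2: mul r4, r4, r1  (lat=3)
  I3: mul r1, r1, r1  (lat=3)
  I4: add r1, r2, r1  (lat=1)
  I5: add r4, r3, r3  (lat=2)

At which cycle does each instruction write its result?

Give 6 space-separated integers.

I0 add r3: issue@1 deps=(None,None) exec_start@1 write@2
I1 mul r4: issue@2 deps=(None,None) exec_start@2 write@5
I2 mul r4: issue@3 deps=(1,None) exec_start@5 write@8
I3 mul r1: issue@4 deps=(None,None) exec_start@4 write@7
I4 add r1: issue@5 deps=(None,3) exec_start@7 write@8
I5 add r4: issue@6 deps=(0,0) exec_start@6 write@8

Answer: 2 5 8 7 8 8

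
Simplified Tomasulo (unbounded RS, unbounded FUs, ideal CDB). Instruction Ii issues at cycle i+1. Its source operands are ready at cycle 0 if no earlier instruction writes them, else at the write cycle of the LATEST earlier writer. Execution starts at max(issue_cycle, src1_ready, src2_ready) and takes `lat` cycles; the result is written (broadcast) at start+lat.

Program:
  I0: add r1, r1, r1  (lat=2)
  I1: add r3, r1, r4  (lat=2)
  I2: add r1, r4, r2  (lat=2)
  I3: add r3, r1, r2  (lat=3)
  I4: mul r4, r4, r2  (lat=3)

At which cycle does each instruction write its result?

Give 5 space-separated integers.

I0 add r1: issue@1 deps=(None,None) exec_start@1 write@3
I1 add r3: issue@2 deps=(0,None) exec_start@3 write@5
I2 add r1: issue@3 deps=(None,None) exec_start@3 write@5
I3 add r3: issue@4 deps=(2,None) exec_start@5 write@8
I4 mul r4: issue@5 deps=(None,None) exec_start@5 write@8

Answer: 3 5 5 8 8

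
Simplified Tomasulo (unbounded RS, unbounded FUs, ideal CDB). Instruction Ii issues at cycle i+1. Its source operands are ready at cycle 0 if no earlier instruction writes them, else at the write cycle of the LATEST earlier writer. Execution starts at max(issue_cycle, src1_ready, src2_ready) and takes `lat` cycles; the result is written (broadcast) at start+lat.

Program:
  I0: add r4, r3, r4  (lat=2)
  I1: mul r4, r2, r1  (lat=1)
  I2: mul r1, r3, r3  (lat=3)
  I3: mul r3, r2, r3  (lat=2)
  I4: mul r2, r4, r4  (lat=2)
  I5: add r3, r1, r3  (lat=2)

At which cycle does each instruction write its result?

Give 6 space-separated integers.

I0 add r4: issue@1 deps=(None,None) exec_start@1 write@3
I1 mul r4: issue@2 deps=(None,None) exec_start@2 write@3
I2 mul r1: issue@3 deps=(None,None) exec_start@3 write@6
I3 mul r3: issue@4 deps=(None,None) exec_start@4 write@6
I4 mul r2: issue@5 deps=(1,1) exec_start@5 write@7
I5 add r3: issue@6 deps=(2,3) exec_start@6 write@8

Answer: 3 3 6 6 7 8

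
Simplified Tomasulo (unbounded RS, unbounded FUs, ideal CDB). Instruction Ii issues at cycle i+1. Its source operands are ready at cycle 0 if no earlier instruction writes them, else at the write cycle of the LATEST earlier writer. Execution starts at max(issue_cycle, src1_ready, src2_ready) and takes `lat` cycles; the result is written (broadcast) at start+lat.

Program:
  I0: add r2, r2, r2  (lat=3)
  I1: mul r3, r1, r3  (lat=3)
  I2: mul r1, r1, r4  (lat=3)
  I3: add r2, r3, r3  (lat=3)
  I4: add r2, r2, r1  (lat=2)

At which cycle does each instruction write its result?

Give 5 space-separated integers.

I0 add r2: issue@1 deps=(None,None) exec_start@1 write@4
I1 mul r3: issue@2 deps=(None,None) exec_start@2 write@5
I2 mul r1: issue@3 deps=(None,None) exec_start@3 write@6
I3 add r2: issue@4 deps=(1,1) exec_start@5 write@8
I4 add r2: issue@5 deps=(3,2) exec_start@8 write@10

Answer: 4 5 6 8 10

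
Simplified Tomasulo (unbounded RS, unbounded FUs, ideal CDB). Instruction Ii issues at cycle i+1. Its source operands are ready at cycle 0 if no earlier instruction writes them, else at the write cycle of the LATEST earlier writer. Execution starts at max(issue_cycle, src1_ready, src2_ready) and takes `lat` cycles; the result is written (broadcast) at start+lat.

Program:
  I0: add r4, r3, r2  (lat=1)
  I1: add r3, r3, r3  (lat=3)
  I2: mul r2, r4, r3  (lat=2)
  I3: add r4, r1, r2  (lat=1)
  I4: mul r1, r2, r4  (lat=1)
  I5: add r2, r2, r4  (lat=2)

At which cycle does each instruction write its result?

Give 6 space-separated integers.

I0 add r4: issue@1 deps=(None,None) exec_start@1 write@2
I1 add r3: issue@2 deps=(None,None) exec_start@2 write@5
I2 mul r2: issue@3 deps=(0,1) exec_start@5 write@7
I3 add r4: issue@4 deps=(None,2) exec_start@7 write@8
I4 mul r1: issue@5 deps=(2,3) exec_start@8 write@9
I5 add r2: issue@6 deps=(2,3) exec_start@8 write@10

Answer: 2 5 7 8 9 10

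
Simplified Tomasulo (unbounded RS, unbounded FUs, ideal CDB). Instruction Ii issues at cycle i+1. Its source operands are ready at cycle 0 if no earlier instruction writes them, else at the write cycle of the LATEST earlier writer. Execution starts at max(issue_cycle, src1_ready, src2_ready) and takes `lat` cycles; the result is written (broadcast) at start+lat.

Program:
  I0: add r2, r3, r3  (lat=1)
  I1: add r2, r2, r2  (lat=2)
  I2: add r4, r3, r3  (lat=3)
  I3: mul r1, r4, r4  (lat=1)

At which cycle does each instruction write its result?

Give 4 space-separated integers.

I0 add r2: issue@1 deps=(None,None) exec_start@1 write@2
I1 add r2: issue@2 deps=(0,0) exec_start@2 write@4
I2 add r4: issue@3 deps=(None,None) exec_start@3 write@6
I3 mul r1: issue@4 deps=(2,2) exec_start@6 write@7

Answer: 2 4 6 7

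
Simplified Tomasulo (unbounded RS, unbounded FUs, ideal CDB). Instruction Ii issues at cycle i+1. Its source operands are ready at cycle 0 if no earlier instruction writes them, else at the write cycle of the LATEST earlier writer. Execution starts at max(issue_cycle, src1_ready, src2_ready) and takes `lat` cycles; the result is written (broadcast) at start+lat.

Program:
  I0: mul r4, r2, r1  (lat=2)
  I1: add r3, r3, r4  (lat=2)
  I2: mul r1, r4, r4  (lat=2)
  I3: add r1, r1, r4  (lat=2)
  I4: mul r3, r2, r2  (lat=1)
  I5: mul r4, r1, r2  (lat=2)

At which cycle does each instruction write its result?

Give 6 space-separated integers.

Answer: 3 5 5 7 6 9

Derivation:
I0 mul r4: issue@1 deps=(None,None) exec_start@1 write@3
I1 add r3: issue@2 deps=(None,0) exec_start@3 write@5
I2 mul r1: issue@3 deps=(0,0) exec_start@3 write@5
I3 add r1: issue@4 deps=(2,0) exec_start@5 write@7
I4 mul r3: issue@5 deps=(None,None) exec_start@5 write@6
I5 mul r4: issue@6 deps=(3,None) exec_start@7 write@9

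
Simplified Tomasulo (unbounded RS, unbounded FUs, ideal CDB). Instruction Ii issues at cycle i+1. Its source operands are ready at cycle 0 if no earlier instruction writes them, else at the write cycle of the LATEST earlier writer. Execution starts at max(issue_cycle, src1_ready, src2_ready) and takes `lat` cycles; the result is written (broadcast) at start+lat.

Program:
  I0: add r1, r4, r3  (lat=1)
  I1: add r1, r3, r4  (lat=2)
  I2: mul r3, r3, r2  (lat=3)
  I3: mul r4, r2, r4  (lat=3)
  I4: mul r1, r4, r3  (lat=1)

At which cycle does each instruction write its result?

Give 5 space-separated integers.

Answer: 2 4 6 7 8

Derivation:
I0 add r1: issue@1 deps=(None,None) exec_start@1 write@2
I1 add r1: issue@2 deps=(None,None) exec_start@2 write@4
I2 mul r3: issue@3 deps=(None,None) exec_start@3 write@6
I3 mul r4: issue@4 deps=(None,None) exec_start@4 write@7
I4 mul r1: issue@5 deps=(3,2) exec_start@7 write@8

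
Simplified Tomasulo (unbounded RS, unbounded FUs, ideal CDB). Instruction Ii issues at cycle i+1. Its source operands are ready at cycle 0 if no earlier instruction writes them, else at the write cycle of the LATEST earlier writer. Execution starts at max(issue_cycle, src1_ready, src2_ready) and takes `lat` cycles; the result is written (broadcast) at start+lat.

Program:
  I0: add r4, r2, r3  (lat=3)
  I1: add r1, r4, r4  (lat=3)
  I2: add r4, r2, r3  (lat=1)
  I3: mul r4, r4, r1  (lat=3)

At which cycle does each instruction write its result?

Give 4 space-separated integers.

Answer: 4 7 4 10

Derivation:
I0 add r4: issue@1 deps=(None,None) exec_start@1 write@4
I1 add r1: issue@2 deps=(0,0) exec_start@4 write@7
I2 add r4: issue@3 deps=(None,None) exec_start@3 write@4
I3 mul r4: issue@4 deps=(2,1) exec_start@7 write@10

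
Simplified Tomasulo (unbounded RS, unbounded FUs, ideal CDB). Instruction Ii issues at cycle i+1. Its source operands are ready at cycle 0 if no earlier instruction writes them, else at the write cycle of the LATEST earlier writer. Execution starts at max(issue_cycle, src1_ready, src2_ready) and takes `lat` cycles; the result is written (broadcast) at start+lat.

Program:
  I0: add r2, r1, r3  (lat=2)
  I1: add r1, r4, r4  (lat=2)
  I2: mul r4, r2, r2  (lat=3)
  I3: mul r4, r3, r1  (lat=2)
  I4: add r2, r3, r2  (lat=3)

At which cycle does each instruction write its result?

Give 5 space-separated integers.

I0 add r2: issue@1 deps=(None,None) exec_start@1 write@3
I1 add r1: issue@2 deps=(None,None) exec_start@2 write@4
I2 mul r4: issue@3 deps=(0,0) exec_start@3 write@6
I3 mul r4: issue@4 deps=(None,1) exec_start@4 write@6
I4 add r2: issue@5 deps=(None,0) exec_start@5 write@8

Answer: 3 4 6 6 8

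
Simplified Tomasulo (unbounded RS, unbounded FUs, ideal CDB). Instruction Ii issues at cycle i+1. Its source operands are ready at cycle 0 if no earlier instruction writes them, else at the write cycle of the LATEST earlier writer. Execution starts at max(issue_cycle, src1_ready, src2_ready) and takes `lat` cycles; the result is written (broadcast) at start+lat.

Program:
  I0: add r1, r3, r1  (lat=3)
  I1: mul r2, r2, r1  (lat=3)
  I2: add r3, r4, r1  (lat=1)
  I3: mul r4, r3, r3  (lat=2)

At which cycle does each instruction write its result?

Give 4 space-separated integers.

I0 add r1: issue@1 deps=(None,None) exec_start@1 write@4
I1 mul r2: issue@2 deps=(None,0) exec_start@4 write@7
I2 add r3: issue@3 deps=(None,0) exec_start@4 write@5
I3 mul r4: issue@4 deps=(2,2) exec_start@5 write@7

Answer: 4 7 5 7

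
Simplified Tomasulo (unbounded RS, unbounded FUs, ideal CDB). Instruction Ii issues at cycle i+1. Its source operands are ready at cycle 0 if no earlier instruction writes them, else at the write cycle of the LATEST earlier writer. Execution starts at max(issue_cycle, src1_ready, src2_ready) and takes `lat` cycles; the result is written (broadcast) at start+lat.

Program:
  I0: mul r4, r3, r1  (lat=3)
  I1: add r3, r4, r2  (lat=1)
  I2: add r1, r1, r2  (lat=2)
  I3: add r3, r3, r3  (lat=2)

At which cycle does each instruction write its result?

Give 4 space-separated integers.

Answer: 4 5 5 7

Derivation:
I0 mul r4: issue@1 deps=(None,None) exec_start@1 write@4
I1 add r3: issue@2 deps=(0,None) exec_start@4 write@5
I2 add r1: issue@3 deps=(None,None) exec_start@3 write@5
I3 add r3: issue@4 deps=(1,1) exec_start@5 write@7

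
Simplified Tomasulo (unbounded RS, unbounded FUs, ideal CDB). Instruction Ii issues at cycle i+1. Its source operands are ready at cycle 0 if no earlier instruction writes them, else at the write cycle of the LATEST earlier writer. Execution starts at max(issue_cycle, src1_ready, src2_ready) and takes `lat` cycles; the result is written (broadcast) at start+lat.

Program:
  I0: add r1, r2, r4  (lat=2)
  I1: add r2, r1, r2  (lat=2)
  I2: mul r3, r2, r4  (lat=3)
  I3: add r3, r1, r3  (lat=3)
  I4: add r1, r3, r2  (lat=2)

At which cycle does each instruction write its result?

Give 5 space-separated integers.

I0 add r1: issue@1 deps=(None,None) exec_start@1 write@3
I1 add r2: issue@2 deps=(0,None) exec_start@3 write@5
I2 mul r3: issue@3 deps=(1,None) exec_start@5 write@8
I3 add r3: issue@4 deps=(0,2) exec_start@8 write@11
I4 add r1: issue@5 deps=(3,1) exec_start@11 write@13

Answer: 3 5 8 11 13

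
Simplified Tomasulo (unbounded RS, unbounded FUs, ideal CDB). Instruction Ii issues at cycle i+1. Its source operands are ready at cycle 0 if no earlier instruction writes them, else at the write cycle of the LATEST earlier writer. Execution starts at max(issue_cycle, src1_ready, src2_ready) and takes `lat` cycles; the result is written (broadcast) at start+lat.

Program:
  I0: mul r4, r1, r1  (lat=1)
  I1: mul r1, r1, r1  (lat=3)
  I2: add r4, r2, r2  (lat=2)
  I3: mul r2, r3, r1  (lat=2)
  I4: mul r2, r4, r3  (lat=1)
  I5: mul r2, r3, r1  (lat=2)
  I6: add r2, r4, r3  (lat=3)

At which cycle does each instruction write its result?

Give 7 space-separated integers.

I0 mul r4: issue@1 deps=(None,None) exec_start@1 write@2
I1 mul r1: issue@2 deps=(None,None) exec_start@2 write@5
I2 add r4: issue@3 deps=(None,None) exec_start@3 write@5
I3 mul r2: issue@4 deps=(None,1) exec_start@5 write@7
I4 mul r2: issue@5 deps=(2,None) exec_start@5 write@6
I5 mul r2: issue@6 deps=(None,1) exec_start@6 write@8
I6 add r2: issue@7 deps=(2,None) exec_start@7 write@10

Answer: 2 5 5 7 6 8 10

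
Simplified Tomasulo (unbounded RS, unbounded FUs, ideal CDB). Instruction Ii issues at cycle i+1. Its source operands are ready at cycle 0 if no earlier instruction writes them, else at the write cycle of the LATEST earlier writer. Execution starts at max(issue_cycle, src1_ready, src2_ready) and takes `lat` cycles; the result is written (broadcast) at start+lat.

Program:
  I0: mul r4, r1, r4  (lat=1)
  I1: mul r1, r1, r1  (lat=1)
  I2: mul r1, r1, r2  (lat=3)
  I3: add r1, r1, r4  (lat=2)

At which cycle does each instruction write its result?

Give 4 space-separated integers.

Answer: 2 3 6 8

Derivation:
I0 mul r4: issue@1 deps=(None,None) exec_start@1 write@2
I1 mul r1: issue@2 deps=(None,None) exec_start@2 write@3
I2 mul r1: issue@3 deps=(1,None) exec_start@3 write@6
I3 add r1: issue@4 deps=(2,0) exec_start@6 write@8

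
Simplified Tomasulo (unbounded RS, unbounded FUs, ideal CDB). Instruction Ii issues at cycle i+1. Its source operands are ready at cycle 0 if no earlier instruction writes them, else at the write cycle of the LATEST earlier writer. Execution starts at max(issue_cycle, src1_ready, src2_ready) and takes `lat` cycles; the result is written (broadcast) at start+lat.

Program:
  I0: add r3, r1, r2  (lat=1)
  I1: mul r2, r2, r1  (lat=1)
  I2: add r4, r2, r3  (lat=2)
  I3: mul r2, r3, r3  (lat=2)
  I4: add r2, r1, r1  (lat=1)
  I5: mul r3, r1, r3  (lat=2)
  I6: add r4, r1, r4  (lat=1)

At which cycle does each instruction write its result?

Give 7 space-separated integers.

I0 add r3: issue@1 deps=(None,None) exec_start@1 write@2
I1 mul r2: issue@2 deps=(None,None) exec_start@2 write@3
I2 add r4: issue@3 deps=(1,0) exec_start@3 write@5
I3 mul r2: issue@4 deps=(0,0) exec_start@4 write@6
I4 add r2: issue@5 deps=(None,None) exec_start@5 write@6
I5 mul r3: issue@6 deps=(None,0) exec_start@6 write@8
I6 add r4: issue@7 deps=(None,2) exec_start@7 write@8

Answer: 2 3 5 6 6 8 8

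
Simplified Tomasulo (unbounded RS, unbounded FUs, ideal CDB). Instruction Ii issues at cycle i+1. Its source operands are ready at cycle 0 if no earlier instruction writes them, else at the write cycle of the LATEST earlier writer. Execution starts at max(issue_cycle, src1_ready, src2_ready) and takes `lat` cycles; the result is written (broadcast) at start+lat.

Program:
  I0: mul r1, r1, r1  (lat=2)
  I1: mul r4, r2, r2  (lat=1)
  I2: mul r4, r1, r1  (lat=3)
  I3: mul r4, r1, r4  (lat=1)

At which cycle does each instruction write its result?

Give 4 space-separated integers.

Answer: 3 3 6 7

Derivation:
I0 mul r1: issue@1 deps=(None,None) exec_start@1 write@3
I1 mul r4: issue@2 deps=(None,None) exec_start@2 write@3
I2 mul r4: issue@3 deps=(0,0) exec_start@3 write@6
I3 mul r4: issue@4 deps=(0,2) exec_start@6 write@7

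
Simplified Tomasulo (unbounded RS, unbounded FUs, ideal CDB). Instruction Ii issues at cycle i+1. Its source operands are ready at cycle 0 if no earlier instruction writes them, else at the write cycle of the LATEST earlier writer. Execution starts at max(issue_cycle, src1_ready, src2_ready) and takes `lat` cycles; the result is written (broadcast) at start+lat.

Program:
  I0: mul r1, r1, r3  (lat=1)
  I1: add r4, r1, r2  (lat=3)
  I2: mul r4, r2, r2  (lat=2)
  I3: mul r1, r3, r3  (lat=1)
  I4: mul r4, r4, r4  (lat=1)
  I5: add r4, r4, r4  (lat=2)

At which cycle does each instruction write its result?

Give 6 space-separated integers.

Answer: 2 5 5 5 6 8

Derivation:
I0 mul r1: issue@1 deps=(None,None) exec_start@1 write@2
I1 add r4: issue@2 deps=(0,None) exec_start@2 write@5
I2 mul r4: issue@3 deps=(None,None) exec_start@3 write@5
I3 mul r1: issue@4 deps=(None,None) exec_start@4 write@5
I4 mul r4: issue@5 deps=(2,2) exec_start@5 write@6
I5 add r4: issue@6 deps=(4,4) exec_start@6 write@8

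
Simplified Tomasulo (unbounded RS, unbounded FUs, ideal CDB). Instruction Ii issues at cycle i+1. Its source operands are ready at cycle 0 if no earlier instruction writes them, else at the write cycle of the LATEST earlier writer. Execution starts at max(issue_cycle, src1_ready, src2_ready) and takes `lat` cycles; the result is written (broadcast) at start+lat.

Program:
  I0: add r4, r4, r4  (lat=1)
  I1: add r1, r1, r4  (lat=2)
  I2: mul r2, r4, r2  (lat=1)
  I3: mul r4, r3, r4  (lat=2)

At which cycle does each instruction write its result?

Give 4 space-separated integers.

I0 add r4: issue@1 deps=(None,None) exec_start@1 write@2
I1 add r1: issue@2 deps=(None,0) exec_start@2 write@4
I2 mul r2: issue@3 deps=(0,None) exec_start@3 write@4
I3 mul r4: issue@4 deps=(None,0) exec_start@4 write@6

Answer: 2 4 4 6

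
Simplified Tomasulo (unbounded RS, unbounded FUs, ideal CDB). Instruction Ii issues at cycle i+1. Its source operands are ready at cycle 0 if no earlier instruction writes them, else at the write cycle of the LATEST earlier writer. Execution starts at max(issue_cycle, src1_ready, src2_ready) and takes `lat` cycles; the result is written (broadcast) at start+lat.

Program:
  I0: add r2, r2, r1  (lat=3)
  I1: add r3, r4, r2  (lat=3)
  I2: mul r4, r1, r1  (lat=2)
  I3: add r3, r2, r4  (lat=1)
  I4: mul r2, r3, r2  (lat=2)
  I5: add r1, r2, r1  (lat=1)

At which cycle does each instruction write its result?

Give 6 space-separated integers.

I0 add r2: issue@1 deps=(None,None) exec_start@1 write@4
I1 add r3: issue@2 deps=(None,0) exec_start@4 write@7
I2 mul r4: issue@3 deps=(None,None) exec_start@3 write@5
I3 add r3: issue@4 deps=(0,2) exec_start@5 write@6
I4 mul r2: issue@5 deps=(3,0) exec_start@6 write@8
I5 add r1: issue@6 deps=(4,None) exec_start@8 write@9

Answer: 4 7 5 6 8 9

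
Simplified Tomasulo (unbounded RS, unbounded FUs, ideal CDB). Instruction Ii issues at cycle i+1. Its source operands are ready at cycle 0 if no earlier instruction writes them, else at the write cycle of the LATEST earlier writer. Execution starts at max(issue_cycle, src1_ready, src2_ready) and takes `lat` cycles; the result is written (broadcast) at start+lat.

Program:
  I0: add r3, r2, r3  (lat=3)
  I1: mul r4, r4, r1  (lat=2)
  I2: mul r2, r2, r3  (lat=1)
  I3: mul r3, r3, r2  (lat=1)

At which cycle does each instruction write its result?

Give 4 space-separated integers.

I0 add r3: issue@1 deps=(None,None) exec_start@1 write@4
I1 mul r4: issue@2 deps=(None,None) exec_start@2 write@4
I2 mul r2: issue@3 deps=(None,0) exec_start@4 write@5
I3 mul r3: issue@4 deps=(0,2) exec_start@5 write@6

Answer: 4 4 5 6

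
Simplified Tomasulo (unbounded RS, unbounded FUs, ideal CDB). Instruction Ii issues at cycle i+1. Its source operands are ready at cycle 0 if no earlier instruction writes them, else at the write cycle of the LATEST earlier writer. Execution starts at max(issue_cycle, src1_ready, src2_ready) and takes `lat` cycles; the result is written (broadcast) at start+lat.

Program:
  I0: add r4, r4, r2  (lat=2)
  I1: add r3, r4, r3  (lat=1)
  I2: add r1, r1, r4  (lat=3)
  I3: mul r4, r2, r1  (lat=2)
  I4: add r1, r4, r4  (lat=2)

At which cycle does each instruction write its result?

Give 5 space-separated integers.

I0 add r4: issue@1 deps=(None,None) exec_start@1 write@3
I1 add r3: issue@2 deps=(0,None) exec_start@3 write@4
I2 add r1: issue@3 deps=(None,0) exec_start@3 write@6
I3 mul r4: issue@4 deps=(None,2) exec_start@6 write@8
I4 add r1: issue@5 deps=(3,3) exec_start@8 write@10

Answer: 3 4 6 8 10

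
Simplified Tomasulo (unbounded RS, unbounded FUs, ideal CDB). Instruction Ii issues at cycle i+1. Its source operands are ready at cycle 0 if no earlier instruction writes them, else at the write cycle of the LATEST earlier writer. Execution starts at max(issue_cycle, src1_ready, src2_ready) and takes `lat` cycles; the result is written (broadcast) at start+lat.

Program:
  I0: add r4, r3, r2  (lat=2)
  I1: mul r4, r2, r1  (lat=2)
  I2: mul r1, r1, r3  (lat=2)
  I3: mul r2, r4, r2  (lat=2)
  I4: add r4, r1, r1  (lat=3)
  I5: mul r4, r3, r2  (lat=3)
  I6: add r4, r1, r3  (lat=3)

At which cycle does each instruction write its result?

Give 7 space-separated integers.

Answer: 3 4 5 6 8 9 10

Derivation:
I0 add r4: issue@1 deps=(None,None) exec_start@1 write@3
I1 mul r4: issue@2 deps=(None,None) exec_start@2 write@4
I2 mul r1: issue@3 deps=(None,None) exec_start@3 write@5
I3 mul r2: issue@4 deps=(1,None) exec_start@4 write@6
I4 add r4: issue@5 deps=(2,2) exec_start@5 write@8
I5 mul r4: issue@6 deps=(None,3) exec_start@6 write@9
I6 add r4: issue@7 deps=(2,None) exec_start@7 write@10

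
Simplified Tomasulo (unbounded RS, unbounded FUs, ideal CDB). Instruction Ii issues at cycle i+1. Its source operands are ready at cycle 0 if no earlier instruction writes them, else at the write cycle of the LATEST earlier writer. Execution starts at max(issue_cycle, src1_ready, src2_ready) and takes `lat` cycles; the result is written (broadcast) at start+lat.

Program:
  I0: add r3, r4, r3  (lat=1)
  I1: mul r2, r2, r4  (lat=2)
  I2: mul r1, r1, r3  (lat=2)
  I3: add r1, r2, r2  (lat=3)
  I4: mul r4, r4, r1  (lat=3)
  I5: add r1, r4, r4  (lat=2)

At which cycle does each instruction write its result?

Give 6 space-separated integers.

I0 add r3: issue@1 deps=(None,None) exec_start@1 write@2
I1 mul r2: issue@2 deps=(None,None) exec_start@2 write@4
I2 mul r1: issue@3 deps=(None,0) exec_start@3 write@5
I3 add r1: issue@4 deps=(1,1) exec_start@4 write@7
I4 mul r4: issue@5 deps=(None,3) exec_start@7 write@10
I5 add r1: issue@6 deps=(4,4) exec_start@10 write@12

Answer: 2 4 5 7 10 12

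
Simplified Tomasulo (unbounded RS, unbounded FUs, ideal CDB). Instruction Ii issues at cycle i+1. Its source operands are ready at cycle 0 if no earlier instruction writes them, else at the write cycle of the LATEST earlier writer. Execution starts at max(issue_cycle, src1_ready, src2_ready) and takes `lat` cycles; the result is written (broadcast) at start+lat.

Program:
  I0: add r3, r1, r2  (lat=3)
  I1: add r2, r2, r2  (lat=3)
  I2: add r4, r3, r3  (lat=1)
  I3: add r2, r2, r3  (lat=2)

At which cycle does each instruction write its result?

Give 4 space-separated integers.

Answer: 4 5 5 7

Derivation:
I0 add r3: issue@1 deps=(None,None) exec_start@1 write@4
I1 add r2: issue@2 deps=(None,None) exec_start@2 write@5
I2 add r4: issue@3 deps=(0,0) exec_start@4 write@5
I3 add r2: issue@4 deps=(1,0) exec_start@5 write@7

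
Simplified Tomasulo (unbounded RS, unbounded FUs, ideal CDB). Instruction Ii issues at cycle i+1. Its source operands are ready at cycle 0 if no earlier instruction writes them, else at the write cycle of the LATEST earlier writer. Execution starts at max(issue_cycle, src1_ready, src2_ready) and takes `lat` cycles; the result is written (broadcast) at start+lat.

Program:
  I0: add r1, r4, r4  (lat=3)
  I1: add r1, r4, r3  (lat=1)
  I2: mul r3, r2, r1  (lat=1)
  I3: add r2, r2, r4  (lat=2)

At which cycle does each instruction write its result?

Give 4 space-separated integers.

Answer: 4 3 4 6

Derivation:
I0 add r1: issue@1 deps=(None,None) exec_start@1 write@4
I1 add r1: issue@2 deps=(None,None) exec_start@2 write@3
I2 mul r3: issue@3 deps=(None,1) exec_start@3 write@4
I3 add r2: issue@4 deps=(None,None) exec_start@4 write@6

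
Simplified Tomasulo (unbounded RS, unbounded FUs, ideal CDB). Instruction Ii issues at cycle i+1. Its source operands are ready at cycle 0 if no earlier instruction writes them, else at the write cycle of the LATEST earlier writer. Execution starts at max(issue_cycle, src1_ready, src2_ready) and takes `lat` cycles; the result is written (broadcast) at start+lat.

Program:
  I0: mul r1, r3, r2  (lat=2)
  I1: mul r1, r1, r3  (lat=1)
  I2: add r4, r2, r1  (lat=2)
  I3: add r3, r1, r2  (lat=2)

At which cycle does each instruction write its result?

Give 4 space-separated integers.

I0 mul r1: issue@1 deps=(None,None) exec_start@1 write@3
I1 mul r1: issue@2 deps=(0,None) exec_start@3 write@4
I2 add r4: issue@3 deps=(None,1) exec_start@4 write@6
I3 add r3: issue@4 deps=(1,None) exec_start@4 write@6

Answer: 3 4 6 6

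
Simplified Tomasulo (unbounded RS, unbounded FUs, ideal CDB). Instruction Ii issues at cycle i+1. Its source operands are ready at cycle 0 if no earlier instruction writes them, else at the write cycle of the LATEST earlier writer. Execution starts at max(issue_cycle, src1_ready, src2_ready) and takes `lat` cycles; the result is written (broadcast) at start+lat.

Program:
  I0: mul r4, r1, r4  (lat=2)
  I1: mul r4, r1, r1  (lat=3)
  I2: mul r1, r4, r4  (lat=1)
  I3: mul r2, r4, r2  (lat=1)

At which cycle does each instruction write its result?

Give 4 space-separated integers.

I0 mul r4: issue@1 deps=(None,None) exec_start@1 write@3
I1 mul r4: issue@2 deps=(None,None) exec_start@2 write@5
I2 mul r1: issue@3 deps=(1,1) exec_start@5 write@6
I3 mul r2: issue@4 deps=(1,None) exec_start@5 write@6

Answer: 3 5 6 6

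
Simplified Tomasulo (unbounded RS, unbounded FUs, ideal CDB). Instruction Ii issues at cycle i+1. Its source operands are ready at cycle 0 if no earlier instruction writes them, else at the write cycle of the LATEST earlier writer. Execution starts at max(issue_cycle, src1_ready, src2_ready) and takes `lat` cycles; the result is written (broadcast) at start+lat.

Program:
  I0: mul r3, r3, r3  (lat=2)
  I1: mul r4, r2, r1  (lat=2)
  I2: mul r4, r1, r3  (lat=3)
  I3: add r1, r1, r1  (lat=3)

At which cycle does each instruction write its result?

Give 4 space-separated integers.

Answer: 3 4 6 7

Derivation:
I0 mul r3: issue@1 deps=(None,None) exec_start@1 write@3
I1 mul r4: issue@2 deps=(None,None) exec_start@2 write@4
I2 mul r4: issue@3 deps=(None,0) exec_start@3 write@6
I3 add r1: issue@4 deps=(None,None) exec_start@4 write@7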